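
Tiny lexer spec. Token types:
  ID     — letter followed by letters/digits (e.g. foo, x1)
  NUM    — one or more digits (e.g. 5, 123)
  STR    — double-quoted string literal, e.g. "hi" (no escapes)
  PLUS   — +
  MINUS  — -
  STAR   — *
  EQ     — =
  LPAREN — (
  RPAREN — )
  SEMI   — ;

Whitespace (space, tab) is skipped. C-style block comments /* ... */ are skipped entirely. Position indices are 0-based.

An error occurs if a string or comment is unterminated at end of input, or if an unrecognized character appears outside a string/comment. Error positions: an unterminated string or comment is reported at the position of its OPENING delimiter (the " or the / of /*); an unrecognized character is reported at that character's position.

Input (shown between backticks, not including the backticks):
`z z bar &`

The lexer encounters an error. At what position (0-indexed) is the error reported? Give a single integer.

pos=0: emit ID 'z' (now at pos=1)
pos=2: emit ID 'z' (now at pos=3)
pos=4: emit ID 'bar' (now at pos=7)
pos=8: ERROR — unrecognized char '&'

Answer: 8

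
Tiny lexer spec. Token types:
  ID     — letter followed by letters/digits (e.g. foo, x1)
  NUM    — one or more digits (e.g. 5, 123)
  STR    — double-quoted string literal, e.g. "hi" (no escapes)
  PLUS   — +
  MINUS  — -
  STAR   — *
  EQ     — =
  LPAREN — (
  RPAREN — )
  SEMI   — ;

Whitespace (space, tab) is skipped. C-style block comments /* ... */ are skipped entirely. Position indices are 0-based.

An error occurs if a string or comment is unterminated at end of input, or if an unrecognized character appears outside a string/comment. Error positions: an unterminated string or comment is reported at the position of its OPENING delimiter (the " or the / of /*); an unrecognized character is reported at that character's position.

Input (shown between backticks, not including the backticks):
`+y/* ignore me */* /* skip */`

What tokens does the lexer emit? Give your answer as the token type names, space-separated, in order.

pos=0: emit PLUS '+'
pos=1: emit ID 'y' (now at pos=2)
pos=2: enter COMMENT mode (saw '/*')
exit COMMENT mode (now at pos=17)
pos=17: emit STAR '*'
pos=19: enter COMMENT mode (saw '/*')
exit COMMENT mode (now at pos=29)
DONE. 3 tokens: [PLUS, ID, STAR]

Answer: PLUS ID STAR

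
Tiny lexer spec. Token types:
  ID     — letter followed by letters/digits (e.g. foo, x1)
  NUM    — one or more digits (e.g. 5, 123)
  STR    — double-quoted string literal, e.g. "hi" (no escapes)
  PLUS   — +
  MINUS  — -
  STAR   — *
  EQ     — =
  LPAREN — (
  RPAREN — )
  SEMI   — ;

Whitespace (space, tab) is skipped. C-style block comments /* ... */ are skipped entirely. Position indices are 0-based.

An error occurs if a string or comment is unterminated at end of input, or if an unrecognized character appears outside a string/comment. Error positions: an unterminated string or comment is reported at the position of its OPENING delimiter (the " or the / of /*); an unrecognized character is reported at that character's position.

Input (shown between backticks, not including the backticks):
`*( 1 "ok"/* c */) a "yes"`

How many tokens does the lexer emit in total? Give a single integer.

pos=0: emit STAR '*'
pos=1: emit LPAREN '('
pos=3: emit NUM '1' (now at pos=4)
pos=5: enter STRING mode
pos=5: emit STR "ok" (now at pos=9)
pos=9: enter COMMENT mode (saw '/*')
exit COMMENT mode (now at pos=16)
pos=16: emit RPAREN ')'
pos=18: emit ID 'a' (now at pos=19)
pos=20: enter STRING mode
pos=20: emit STR "yes" (now at pos=25)
DONE. 7 tokens: [STAR, LPAREN, NUM, STR, RPAREN, ID, STR]

Answer: 7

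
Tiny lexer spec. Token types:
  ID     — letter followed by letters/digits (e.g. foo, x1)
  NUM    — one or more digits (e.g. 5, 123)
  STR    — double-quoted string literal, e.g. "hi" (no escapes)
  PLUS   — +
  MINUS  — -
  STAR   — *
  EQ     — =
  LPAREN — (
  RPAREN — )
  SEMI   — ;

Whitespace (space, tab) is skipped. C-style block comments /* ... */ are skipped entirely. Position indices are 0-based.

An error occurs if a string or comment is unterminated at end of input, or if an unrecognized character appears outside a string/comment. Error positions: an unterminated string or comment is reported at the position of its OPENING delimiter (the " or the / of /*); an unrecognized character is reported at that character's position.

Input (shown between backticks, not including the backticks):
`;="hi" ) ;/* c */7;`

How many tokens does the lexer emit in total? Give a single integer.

Answer: 7

Derivation:
pos=0: emit SEMI ';'
pos=1: emit EQ '='
pos=2: enter STRING mode
pos=2: emit STR "hi" (now at pos=6)
pos=7: emit RPAREN ')'
pos=9: emit SEMI ';'
pos=10: enter COMMENT mode (saw '/*')
exit COMMENT mode (now at pos=17)
pos=17: emit NUM '7' (now at pos=18)
pos=18: emit SEMI ';'
DONE. 7 tokens: [SEMI, EQ, STR, RPAREN, SEMI, NUM, SEMI]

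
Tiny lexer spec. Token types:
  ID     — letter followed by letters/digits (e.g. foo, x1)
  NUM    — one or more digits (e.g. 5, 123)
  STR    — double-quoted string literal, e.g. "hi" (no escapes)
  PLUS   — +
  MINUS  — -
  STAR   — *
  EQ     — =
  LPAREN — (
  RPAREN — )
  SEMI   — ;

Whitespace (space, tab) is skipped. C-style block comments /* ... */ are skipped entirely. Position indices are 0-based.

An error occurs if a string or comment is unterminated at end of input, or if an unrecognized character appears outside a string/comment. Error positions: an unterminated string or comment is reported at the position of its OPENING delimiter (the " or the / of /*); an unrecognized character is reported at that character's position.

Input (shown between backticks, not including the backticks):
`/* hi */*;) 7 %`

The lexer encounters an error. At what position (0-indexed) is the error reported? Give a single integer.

pos=0: enter COMMENT mode (saw '/*')
exit COMMENT mode (now at pos=8)
pos=8: emit STAR '*'
pos=9: emit SEMI ';'
pos=10: emit RPAREN ')'
pos=12: emit NUM '7' (now at pos=13)
pos=14: ERROR — unrecognized char '%'

Answer: 14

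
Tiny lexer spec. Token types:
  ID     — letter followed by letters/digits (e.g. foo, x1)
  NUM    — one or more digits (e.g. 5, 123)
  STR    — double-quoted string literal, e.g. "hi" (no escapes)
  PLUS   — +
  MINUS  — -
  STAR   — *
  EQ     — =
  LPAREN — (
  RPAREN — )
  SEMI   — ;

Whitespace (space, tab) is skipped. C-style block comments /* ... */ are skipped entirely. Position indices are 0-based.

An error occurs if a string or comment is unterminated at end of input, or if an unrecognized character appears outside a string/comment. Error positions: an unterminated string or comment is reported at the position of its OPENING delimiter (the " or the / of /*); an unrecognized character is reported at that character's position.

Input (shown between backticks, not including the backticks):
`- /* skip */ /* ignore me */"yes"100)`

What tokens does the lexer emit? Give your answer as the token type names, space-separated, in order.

Answer: MINUS STR NUM RPAREN

Derivation:
pos=0: emit MINUS '-'
pos=2: enter COMMENT mode (saw '/*')
exit COMMENT mode (now at pos=12)
pos=13: enter COMMENT mode (saw '/*')
exit COMMENT mode (now at pos=28)
pos=28: enter STRING mode
pos=28: emit STR "yes" (now at pos=33)
pos=33: emit NUM '100' (now at pos=36)
pos=36: emit RPAREN ')'
DONE. 4 tokens: [MINUS, STR, NUM, RPAREN]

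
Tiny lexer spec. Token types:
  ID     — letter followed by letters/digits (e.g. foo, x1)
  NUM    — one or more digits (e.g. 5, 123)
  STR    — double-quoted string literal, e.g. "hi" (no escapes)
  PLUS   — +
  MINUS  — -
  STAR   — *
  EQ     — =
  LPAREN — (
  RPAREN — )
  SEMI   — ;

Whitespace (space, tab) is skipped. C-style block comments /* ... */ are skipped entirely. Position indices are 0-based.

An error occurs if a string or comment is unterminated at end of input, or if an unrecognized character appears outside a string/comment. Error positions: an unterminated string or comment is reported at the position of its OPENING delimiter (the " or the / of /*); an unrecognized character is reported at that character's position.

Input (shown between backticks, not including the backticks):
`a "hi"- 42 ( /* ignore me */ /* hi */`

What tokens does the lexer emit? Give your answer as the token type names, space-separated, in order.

pos=0: emit ID 'a' (now at pos=1)
pos=2: enter STRING mode
pos=2: emit STR "hi" (now at pos=6)
pos=6: emit MINUS '-'
pos=8: emit NUM '42' (now at pos=10)
pos=11: emit LPAREN '('
pos=13: enter COMMENT mode (saw '/*')
exit COMMENT mode (now at pos=28)
pos=29: enter COMMENT mode (saw '/*')
exit COMMENT mode (now at pos=37)
DONE. 5 tokens: [ID, STR, MINUS, NUM, LPAREN]

Answer: ID STR MINUS NUM LPAREN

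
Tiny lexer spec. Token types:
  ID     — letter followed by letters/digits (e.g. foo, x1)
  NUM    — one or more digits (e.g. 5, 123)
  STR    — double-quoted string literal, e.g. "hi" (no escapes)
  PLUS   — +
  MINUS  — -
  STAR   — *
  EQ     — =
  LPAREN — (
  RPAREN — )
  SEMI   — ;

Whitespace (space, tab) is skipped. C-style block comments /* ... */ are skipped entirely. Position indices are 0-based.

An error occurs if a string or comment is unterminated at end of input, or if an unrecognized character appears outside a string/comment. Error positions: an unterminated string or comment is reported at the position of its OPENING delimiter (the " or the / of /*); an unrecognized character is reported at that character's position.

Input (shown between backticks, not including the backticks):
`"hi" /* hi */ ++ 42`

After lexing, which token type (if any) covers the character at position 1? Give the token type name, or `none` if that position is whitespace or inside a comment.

pos=0: enter STRING mode
pos=0: emit STR "hi" (now at pos=4)
pos=5: enter COMMENT mode (saw '/*')
exit COMMENT mode (now at pos=13)
pos=14: emit PLUS '+'
pos=15: emit PLUS '+'
pos=17: emit NUM '42' (now at pos=19)
DONE. 4 tokens: [STR, PLUS, PLUS, NUM]
Position 1: char is 'h' -> STR

Answer: STR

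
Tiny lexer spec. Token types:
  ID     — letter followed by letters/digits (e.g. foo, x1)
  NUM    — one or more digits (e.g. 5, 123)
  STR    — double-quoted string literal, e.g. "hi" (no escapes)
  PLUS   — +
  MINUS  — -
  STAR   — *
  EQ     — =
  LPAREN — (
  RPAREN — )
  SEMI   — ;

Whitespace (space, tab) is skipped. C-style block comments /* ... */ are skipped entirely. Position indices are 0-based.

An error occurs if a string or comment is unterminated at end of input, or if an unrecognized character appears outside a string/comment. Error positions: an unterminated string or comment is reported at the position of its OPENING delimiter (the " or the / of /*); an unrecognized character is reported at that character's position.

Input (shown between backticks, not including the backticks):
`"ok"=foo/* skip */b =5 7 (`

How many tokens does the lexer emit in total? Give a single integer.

pos=0: enter STRING mode
pos=0: emit STR "ok" (now at pos=4)
pos=4: emit EQ '='
pos=5: emit ID 'foo' (now at pos=8)
pos=8: enter COMMENT mode (saw '/*')
exit COMMENT mode (now at pos=18)
pos=18: emit ID 'b' (now at pos=19)
pos=20: emit EQ '='
pos=21: emit NUM '5' (now at pos=22)
pos=23: emit NUM '7' (now at pos=24)
pos=25: emit LPAREN '('
DONE. 8 tokens: [STR, EQ, ID, ID, EQ, NUM, NUM, LPAREN]

Answer: 8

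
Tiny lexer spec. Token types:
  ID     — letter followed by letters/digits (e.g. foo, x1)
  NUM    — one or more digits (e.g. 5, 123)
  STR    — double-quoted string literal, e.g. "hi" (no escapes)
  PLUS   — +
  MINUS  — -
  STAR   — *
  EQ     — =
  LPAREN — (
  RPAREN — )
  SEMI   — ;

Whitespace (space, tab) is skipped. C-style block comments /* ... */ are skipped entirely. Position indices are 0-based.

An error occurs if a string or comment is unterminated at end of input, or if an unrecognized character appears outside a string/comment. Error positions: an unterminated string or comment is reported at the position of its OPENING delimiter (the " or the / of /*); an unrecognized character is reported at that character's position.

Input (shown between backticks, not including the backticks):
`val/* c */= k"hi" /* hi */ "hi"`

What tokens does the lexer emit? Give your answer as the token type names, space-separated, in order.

Answer: ID EQ ID STR STR

Derivation:
pos=0: emit ID 'val' (now at pos=3)
pos=3: enter COMMENT mode (saw '/*')
exit COMMENT mode (now at pos=10)
pos=10: emit EQ '='
pos=12: emit ID 'k' (now at pos=13)
pos=13: enter STRING mode
pos=13: emit STR "hi" (now at pos=17)
pos=18: enter COMMENT mode (saw '/*')
exit COMMENT mode (now at pos=26)
pos=27: enter STRING mode
pos=27: emit STR "hi" (now at pos=31)
DONE. 5 tokens: [ID, EQ, ID, STR, STR]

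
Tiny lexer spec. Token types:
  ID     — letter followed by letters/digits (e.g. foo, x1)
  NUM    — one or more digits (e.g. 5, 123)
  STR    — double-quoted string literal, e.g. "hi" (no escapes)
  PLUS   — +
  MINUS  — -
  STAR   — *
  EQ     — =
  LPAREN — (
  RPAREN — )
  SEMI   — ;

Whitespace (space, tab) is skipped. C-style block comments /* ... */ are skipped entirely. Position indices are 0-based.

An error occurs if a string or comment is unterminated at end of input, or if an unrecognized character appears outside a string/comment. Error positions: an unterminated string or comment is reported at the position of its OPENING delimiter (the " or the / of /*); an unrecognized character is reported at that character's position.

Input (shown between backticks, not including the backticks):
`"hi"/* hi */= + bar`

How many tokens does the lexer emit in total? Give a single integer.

pos=0: enter STRING mode
pos=0: emit STR "hi" (now at pos=4)
pos=4: enter COMMENT mode (saw '/*')
exit COMMENT mode (now at pos=12)
pos=12: emit EQ '='
pos=14: emit PLUS '+'
pos=16: emit ID 'bar' (now at pos=19)
DONE. 4 tokens: [STR, EQ, PLUS, ID]

Answer: 4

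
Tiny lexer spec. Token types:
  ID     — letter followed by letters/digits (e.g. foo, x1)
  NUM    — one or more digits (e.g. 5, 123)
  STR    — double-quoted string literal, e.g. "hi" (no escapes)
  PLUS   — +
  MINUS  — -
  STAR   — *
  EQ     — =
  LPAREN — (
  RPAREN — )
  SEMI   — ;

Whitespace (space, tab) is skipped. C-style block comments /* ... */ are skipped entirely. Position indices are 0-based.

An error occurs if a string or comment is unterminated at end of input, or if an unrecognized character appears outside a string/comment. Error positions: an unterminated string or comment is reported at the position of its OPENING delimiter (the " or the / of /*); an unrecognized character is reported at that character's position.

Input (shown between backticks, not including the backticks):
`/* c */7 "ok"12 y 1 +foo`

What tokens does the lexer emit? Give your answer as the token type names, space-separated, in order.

pos=0: enter COMMENT mode (saw '/*')
exit COMMENT mode (now at pos=7)
pos=7: emit NUM '7' (now at pos=8)
pos=9: enter STRING mode
pos=9: emit STR "ok" (now at pos=13)
pos=13: emit NUM '12' (now at pos=15)
pos=16: emit ID 'y' (now at pos=17)
pos=18: emit NUM '1' (now at pos=19)
pos=20: emit PLUS '+'
pos=21: emit ID 'foo' (now at pos=24)
DONE. 7 tokens: [NUM, STR, NUM, ID, NUM, PLUS, ID]

Answer: NUM STR NUM ID NUM PLUS ID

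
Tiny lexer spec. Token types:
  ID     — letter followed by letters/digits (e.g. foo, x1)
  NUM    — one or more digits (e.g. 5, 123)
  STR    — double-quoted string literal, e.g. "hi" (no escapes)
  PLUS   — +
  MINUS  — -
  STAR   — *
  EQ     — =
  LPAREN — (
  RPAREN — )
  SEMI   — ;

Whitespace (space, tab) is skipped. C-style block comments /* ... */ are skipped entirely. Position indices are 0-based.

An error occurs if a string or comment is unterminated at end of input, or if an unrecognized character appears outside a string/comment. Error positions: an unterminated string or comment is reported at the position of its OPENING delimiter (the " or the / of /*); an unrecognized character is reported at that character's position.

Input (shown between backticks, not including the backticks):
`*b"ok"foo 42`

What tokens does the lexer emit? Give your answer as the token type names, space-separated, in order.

pos=0: emit STAR '*'
pos=1: emit ID 'b' (now at pos=2)
pos=2: enter STRING mode
pos=2: emit STR "ok" (now at pos=6)
pos=6: emit ID 'foo' (now at pos=9)
pos=10: emit NUM '42' (now at pos=12)
DONE. 5 tokens: [STAR, ID, STR, ID, NUM]

Answer: STAR ID STR ID NUM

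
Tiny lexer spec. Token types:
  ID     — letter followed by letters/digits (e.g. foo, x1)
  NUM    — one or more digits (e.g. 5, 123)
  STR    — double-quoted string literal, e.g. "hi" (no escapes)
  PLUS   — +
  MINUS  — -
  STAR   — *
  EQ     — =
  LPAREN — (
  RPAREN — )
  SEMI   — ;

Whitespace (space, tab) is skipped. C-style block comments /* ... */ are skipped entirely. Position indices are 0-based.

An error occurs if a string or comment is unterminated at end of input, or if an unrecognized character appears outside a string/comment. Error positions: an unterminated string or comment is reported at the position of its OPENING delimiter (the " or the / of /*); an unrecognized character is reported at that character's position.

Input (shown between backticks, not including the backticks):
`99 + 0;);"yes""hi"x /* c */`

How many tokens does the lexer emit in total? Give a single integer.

pos=0: emit NUM '99' (now at pos=2)
pos=3: emit PLUS '+'
pos=5: emit NUM '0' (now at pos=6)
pos=6: emit SEMI ';'
pos=7: emit RPAREN ')'
pos=8: emit SEMI ';'
pos=9: enter STRING mode
pos=9: emit STR "yes" (now at pos=14)
pos=14: enter STRING mode
pos=14: emit STR "hi" (now at pos=18)
pos=18: emit ID 'x' (now at pos=19)
pos=20: enter COMMENT mode (saw '/*')
exit COMMENT mode (now at pos=27)
DONE. 9 tokens: [NUM, PLUS, NUM, SEMI, RPAREN, SEMI, STR, STR, ID]

Answer: 9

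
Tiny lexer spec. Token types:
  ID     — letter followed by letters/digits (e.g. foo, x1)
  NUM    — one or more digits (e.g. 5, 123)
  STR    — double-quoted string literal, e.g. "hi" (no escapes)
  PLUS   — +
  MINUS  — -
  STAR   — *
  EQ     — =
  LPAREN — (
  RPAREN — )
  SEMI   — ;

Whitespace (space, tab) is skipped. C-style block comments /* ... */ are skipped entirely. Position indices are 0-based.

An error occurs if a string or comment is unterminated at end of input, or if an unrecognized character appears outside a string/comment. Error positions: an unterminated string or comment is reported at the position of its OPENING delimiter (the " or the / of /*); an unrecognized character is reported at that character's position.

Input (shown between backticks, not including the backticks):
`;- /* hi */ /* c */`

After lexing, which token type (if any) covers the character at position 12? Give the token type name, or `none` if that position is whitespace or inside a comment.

Answer: none

Derivation:
pos=0: emit SEMI ';'
pos=1: emit MINUS '-'
pos=3: enter COMMENT mode (saw '/*')
exit COMMENT mode (now at pos=11)
pos=12: enter COMMENT mode (saw '/*')
exit COMMENT mode (now at pos=19)
DONE. 2 tokens: [SEMI, MINUS]
Position 12: char is '/' -> none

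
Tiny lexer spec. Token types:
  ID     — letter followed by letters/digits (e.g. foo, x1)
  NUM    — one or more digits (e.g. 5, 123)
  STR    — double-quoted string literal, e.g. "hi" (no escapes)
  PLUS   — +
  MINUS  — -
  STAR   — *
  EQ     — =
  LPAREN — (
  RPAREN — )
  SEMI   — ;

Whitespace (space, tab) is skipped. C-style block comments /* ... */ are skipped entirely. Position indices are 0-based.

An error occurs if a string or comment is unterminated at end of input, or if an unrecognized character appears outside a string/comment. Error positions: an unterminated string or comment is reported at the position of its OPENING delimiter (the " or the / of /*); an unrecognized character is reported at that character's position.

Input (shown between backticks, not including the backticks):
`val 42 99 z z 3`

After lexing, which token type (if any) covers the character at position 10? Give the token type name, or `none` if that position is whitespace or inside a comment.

pos=0: emit ID 'val' (now at pos=3)
pos=4: emit NUM '42' (now at pos=6)
pos=7: emit NUM '99' (now at pos=9)
pos=10: emit ID 'z' (now at pos=11)
pos=12: emit ID 'z' (now at pos=13)
pos=14: emit NUM '3' (now at pos=15)
DONE. 6 tokens: [ID, NUM, NUM, ID, ID, NUM]
Position 10: char is 'z' -> ID

Answer: ID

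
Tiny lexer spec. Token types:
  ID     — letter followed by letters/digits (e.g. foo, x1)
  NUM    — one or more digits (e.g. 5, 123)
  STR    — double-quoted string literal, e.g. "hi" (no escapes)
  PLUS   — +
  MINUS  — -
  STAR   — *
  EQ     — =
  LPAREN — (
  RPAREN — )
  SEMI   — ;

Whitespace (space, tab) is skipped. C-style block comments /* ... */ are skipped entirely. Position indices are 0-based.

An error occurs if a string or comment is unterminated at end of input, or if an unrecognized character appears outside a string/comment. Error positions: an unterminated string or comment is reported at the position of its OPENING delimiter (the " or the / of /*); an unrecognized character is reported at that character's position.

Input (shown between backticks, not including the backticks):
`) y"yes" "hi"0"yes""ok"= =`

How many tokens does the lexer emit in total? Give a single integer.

pos=0: emit RPAREN ')'
pos=2: emit ID 'y' (now at pos=3)
pos=3: enter STRING mode
pos=3: emit STR "yes" (now at pos=8)
pos=9: enter STRING mode
pos=9: emit STR "hi" (now at pos=13)
pos=13: emit NUM '0' (now at pos=14)
pos=14: enter STRING mode
pos=14: emit STR "yes" (now at pos=19)
pos=19: enter STRING mode
pos=19: emit STR "ok" (now at pos=23)
pos=23: emit EQ '='
pos=25: emit EQ '='
DONE. 9 tokens: [RPAREN, ID, STR, STR, NUM, STR, STR, EQ, EQ]

Answer: 9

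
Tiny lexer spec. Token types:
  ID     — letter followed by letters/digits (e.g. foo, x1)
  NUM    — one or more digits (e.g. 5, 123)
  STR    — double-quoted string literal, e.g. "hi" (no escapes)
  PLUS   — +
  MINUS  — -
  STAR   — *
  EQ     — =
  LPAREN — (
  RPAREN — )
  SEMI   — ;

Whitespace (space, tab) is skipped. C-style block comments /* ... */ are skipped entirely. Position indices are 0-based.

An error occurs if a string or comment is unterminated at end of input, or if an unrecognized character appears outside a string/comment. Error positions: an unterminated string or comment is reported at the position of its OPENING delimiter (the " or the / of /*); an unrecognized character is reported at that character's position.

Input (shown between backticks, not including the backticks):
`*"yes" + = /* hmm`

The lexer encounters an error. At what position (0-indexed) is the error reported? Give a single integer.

pos=0: emit STAR '*'
pos=1: enter STRING mode
pos=1: emit STR "yes" (now at pos=6)
pos=7: emit PLUS '+'
pos=9: emit EQ '='
pos=11: enter COMMENT mode (saw '/*')
pos=11: ERROR — unterminated comment (reached EOF)

Answer: 11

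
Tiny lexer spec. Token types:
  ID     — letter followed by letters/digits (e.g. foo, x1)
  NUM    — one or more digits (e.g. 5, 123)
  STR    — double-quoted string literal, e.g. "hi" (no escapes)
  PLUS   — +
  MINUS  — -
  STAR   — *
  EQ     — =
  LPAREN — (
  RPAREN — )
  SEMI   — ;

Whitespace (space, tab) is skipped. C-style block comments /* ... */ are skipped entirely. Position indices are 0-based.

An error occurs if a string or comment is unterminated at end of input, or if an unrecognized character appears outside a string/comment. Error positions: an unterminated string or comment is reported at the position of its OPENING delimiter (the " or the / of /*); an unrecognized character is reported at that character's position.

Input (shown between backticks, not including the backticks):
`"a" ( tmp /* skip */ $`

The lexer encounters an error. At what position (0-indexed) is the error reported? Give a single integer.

pos=0: enter STRING mode
pos=0: emit STR "a" (now at pos=3)
pos=4: emit LPAREN '('
pos=6: emit ID 'tmp' (now at pos=9)
pos=10: enter COMMENT mode (saw '/*')
exit COMMENT mode (now at pos=20)
pos=21: ERROR — unrecognized char '$'

Answer: 21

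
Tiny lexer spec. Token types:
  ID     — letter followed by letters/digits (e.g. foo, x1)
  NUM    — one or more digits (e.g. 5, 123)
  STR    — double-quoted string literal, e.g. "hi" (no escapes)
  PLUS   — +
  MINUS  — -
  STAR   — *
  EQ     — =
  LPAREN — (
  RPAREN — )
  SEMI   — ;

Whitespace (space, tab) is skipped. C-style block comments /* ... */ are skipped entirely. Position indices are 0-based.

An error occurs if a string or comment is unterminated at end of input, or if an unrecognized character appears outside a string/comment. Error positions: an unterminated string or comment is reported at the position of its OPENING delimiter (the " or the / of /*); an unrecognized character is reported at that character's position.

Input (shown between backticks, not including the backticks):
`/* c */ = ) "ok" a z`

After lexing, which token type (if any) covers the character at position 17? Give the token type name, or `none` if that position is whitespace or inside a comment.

Answer: ID

Derivation:
pos=0: enter COMMENT mode (saw '/*')
exit COMMENT mode (now at pos=7)
pos=8: emit EQ '='
pos=10: emit RPAREN ')'
pos=12: enter STRING mode
pos=12: emit STR "ok" (now at pos=16)
pos=17: emit ID 'a' (now at pos=18)
pos=19: emit ID 'z' (now at pos=20)
DONE. 5 tokens: [EQ, RPAREN, STR, ID, ID]
Position 17: char is 'a' -> ID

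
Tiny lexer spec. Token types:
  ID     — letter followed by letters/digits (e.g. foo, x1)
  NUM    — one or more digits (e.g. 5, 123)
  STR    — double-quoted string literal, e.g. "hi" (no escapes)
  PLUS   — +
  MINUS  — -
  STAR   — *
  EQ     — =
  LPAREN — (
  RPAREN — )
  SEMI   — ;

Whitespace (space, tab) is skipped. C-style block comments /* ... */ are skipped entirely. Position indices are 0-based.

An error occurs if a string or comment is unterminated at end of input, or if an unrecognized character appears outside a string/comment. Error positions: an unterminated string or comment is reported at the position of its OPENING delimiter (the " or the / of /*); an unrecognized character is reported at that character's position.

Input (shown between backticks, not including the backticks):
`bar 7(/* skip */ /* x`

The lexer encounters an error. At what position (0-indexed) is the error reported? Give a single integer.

Answer: 17

Derivation:
pos=0: emit ID 'bar' (now at pos=3)
pos=4: emit NUM '7' (now at pos=5)
pos=5: emit LPAREN '('
pos=6: enter COMMENT mode (saw '/*')
exit COMMENT mode (now at pos=16)
pos=17: enter COMMENT mode (saw '/*')
pos=17: ERROR — unterminated comment (reached EOF)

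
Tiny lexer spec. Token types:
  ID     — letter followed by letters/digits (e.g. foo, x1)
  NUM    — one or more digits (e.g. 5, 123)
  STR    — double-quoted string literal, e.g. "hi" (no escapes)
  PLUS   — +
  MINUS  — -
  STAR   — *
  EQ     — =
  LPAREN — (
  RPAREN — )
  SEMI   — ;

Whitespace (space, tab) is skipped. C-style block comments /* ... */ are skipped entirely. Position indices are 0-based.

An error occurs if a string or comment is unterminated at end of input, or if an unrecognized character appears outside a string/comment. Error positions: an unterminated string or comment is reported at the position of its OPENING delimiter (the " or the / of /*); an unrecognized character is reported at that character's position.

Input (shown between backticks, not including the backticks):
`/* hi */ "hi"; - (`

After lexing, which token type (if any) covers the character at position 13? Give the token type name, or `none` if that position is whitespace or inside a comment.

Answer: SEMI

Derivation:
pos=0: enter COMMENT mode (saw '/*')
exit COMMENT mode (now at pos=8)
pos=9: enter STRING mode
pos=9: emit STR "hi" (now at pos=13)
pos=13: emit SEMI ';'
pos=15: emit MINUS '-'
pos=17: emit LPAREN '('
DONE. 4 tokens: [STR, SEMI, MINUS, LPAREN]
Position 13: char is ';' -> SEMI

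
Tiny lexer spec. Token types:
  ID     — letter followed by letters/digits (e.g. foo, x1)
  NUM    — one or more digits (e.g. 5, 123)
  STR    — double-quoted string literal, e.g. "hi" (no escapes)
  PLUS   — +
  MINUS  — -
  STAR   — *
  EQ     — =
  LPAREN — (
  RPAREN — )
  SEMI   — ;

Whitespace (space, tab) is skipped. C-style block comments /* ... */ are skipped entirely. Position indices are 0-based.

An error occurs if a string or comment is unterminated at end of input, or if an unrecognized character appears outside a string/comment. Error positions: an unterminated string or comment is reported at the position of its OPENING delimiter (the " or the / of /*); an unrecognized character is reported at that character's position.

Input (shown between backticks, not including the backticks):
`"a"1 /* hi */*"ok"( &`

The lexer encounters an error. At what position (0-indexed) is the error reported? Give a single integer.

pos=0: enter STRING mode
pos=0: emit STR "a" (now at pos=3)
pos=3: emit NUM '1' (now at pos=4)
pos=5: enter COMMENT mode (saw '/*')
exit COMMENT mode (now at pos=13)
pos=13: emit STAR '*'
pos=14: enter STRING mode
pos=14: emit STR "ok" (now at pos=18)
pos=18: emit LPAREN '('
pos=20: ERROR — unrecognized char '&'

Answer: 20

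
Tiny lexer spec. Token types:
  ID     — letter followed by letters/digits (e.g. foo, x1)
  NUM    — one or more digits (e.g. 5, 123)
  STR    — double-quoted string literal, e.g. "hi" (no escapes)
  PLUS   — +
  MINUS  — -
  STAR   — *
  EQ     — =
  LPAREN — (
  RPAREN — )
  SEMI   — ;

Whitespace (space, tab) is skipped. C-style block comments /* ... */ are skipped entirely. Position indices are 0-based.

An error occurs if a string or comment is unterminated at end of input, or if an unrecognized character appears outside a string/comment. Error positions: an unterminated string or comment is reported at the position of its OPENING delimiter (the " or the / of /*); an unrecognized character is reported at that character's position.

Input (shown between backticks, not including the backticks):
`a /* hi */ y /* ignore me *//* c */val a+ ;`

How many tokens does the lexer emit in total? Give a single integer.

pos=0: emit ID 'a' (now at pos=1)
pos=2: enter COMMENT mode (saw '/*')
exit COMMENT mode (now at pos=10)
pos=11: emit ID 'y' (now at pos=12)
pos=13: enter COMMENT mode (saw '/*')
exit COMMENT mode (now at pos=28)
pos=28: enter COMMENT mode (saw '/*')
exit COMMENT mode (now at pos=35)
pos=35: emit ID 'val' (now at pos=38)
pos=39: emit ID 'a' (now at pos=40)
pos=40: emit PLUS '+'
pos=42: emit SEMI ';'
DONE. 6 tokens: [ID, ID, ID, ID, PLUS, SEMI]

Answer: 6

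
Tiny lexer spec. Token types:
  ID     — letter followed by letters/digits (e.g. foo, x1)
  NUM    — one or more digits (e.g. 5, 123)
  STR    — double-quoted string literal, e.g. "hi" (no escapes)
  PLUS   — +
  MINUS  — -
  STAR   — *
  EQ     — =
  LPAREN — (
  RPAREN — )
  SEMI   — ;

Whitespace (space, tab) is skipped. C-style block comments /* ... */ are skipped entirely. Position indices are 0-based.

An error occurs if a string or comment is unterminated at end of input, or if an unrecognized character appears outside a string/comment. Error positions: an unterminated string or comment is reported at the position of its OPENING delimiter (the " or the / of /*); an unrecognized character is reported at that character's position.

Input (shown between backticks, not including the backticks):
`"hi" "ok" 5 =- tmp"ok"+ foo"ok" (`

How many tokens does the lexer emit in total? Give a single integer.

pos=0: enter STRING mode
pos=0: emit STR "hi" (now at pos=4)
pos=5: enter STRING mode
pos=5: emit STR "ok" (now at pos=9)
pos=10: emit NUM '5' (now at pos=11)
pos=12: emit EQ '='
pos=13: emit MINUS '-'
pos=15: emit ID 'tmp' (now at pos=18)
pos=18: enter STRING mode
pos=18: emit STR "ok" (now at pos=22)
pos=22: emit PLUS '+'
pos=24: emit ID 'foo' (now at pos=27)
pos=27: enter STRING mode
pos=27: emit STR "ok" (now at pos=31)
pos=32: emit LPAREN '('
DONE. 11 tokens: [STR, STR, NUM, EQ, MINUS, ID, STR, PLUS, ID, STR, LPAREN]

Answer: 11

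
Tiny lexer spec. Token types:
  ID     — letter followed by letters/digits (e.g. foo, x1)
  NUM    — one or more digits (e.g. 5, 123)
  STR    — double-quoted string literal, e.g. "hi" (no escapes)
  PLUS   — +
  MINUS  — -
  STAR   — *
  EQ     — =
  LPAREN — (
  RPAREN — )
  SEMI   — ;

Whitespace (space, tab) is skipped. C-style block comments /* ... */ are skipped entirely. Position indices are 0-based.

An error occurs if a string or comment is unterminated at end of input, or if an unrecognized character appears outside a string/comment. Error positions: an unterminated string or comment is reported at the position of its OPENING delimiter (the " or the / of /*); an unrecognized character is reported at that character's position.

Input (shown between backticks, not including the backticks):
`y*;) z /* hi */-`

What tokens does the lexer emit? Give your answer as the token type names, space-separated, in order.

pos=0: emit ID 'y' (now at pos=1)
pos=1: emit STAR '*'
pos=2: emit SEMI ';'
pos=3: emit RPAREN ')'
pos=5: emit ID 'z' (now at pos=6)
pos=7: enter COMMENT mode (saw '/*')
exit COMMENT mode (now at pos=15)
pos=15: emit MINUS '-'
DONE. 6 tokens: [ID, STAR, SEMI, RPAREN, ID, MINUS]

Answer: ID STAR SEMI RPAREN ID MINUS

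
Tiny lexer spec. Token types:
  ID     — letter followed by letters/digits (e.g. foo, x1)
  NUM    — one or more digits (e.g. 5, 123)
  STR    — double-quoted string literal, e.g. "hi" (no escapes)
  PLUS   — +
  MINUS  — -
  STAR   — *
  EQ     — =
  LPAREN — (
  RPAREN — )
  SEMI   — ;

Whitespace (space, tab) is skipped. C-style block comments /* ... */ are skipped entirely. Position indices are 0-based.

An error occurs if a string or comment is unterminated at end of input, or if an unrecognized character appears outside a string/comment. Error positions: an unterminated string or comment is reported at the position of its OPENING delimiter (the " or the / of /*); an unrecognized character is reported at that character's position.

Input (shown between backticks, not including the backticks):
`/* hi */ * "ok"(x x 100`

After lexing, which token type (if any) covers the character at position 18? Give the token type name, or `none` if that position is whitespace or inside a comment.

pos=0: enter COMMENT mode (saw '/*')
exit COMMENT mode (now at pos=8)
pos=9: emit STAR '*'
pos=11: enter STRING mode
pos=11: emit STR "ok" (now at pos=15)
pos=15: emit LPAREN '('
pos=16: emit ID 'x' (now at pos=17)
pos=18: emit ID 'x' (now at pos=19)
pos=20: emit NUM '100' (now at pos=23)
DONE. 6 tokens: [STAR, STR, LPAREN, ID, ID, NUM]
Position 18: char is 'x' -> ID

Answer: ID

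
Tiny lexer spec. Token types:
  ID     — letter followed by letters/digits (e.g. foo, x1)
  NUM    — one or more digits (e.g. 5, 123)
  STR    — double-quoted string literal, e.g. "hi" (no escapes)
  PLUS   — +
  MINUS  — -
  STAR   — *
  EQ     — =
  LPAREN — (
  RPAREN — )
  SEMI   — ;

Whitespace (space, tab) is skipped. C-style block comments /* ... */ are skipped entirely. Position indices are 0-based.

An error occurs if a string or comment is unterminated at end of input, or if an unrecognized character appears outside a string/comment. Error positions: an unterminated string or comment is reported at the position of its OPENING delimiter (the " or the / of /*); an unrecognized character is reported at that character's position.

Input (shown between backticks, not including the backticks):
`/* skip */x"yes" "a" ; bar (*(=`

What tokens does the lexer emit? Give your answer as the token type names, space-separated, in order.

Answer: ID STR STR SEMI ID LPAREN STAR LPAREN EQ

Derivation:
pos=0: enter COMMENT mode (saw '/*')
exit COMMENT mode (now at pos=10)
pos=10: emit ID 'x' (now at pos=11)
pos=11: enter STRING mode
pos=11: emit STR "yes" (now at pos=16)
pos=17: enter STRING mode
pos=17: emit STR "a" (now at pos=20)
pos=21: emit SEMI ';'
pos=23: emit ID 'bar' (now at pos=26)
pos=27: emit LPAREN '('
pos=28: emit STAR '*'
pos=29: emit LPAREN '('
pos=30: emit EQ '='
DONE. 9 tokens: [ID, STR, STR, SEMI, ID, LPAREN, STAR, LPAREN, EQ]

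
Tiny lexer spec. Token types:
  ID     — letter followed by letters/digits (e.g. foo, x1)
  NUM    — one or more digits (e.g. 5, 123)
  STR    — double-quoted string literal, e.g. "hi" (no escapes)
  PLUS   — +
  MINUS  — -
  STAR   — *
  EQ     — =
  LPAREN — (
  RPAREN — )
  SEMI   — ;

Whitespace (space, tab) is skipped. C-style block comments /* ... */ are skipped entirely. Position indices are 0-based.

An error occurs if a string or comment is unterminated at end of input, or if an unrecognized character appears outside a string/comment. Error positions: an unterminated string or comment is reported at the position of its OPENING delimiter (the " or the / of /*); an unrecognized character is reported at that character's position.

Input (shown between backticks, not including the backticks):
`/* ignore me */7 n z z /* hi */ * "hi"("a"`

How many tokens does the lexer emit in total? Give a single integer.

pos=0: enter COMMENT mode (saw '/*')
exit COMMENT mode (now at pos=15)
pos=15: emit NUM '7' (now at pos=16)
pos=17: emit ID 'n' (now at pos=18)
pos=19: emit ID 'z' (now at pos=20)
pos=21: emit ID 'z' (now at pos=22)
pos=23: enter COMMENT mode (saw '/*')
exit COMMENT mode (now at pos=31)
pos=32: emit STAR '*'
pos=34: enter STRING mode
pos=34: emit STR "hi" (now at pos=38)
pos=38: emit LPAREN '('
pos=39: enter STRING mode
pos=39: emit STR "a" (now at pos=42)
DONE. 8 tokens: [NUM, ID, ID, ID, STAR, STR, LPAREN, STR]

Answer: 8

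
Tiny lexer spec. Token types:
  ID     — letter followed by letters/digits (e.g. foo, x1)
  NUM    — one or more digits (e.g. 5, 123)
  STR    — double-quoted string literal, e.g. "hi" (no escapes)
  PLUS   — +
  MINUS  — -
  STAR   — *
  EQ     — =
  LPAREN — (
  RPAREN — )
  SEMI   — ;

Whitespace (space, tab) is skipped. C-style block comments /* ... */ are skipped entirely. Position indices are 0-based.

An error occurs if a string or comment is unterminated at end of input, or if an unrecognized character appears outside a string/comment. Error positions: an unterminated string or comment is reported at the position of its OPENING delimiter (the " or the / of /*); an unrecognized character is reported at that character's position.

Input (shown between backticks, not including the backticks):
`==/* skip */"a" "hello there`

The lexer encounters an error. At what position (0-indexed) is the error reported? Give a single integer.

Answer: 16

Derivation:
pos=0: emit EQ '='
pos=1: emit EQ '='
pos=2: enter COMMENT mode (saw '/*')
exit COMMENT mode (now at pos=12)
pos=12: enter STRING mode
pos=12: emit STR "a" (now at pos=15)
pos=16: enter STRING mode
pos=16: ERROR — unterminated string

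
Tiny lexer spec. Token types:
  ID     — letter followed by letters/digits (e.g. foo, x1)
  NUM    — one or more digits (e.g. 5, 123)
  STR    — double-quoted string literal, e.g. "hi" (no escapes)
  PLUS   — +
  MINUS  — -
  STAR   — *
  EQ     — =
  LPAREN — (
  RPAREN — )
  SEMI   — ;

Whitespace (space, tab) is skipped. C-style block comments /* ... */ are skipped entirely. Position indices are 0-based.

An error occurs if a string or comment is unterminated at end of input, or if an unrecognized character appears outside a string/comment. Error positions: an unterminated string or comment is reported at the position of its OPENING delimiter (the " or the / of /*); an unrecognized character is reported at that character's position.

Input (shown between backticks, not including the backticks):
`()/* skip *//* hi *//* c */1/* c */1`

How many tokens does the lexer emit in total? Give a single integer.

Answer: 4

Derivation:
pos=0: emit LPAREN '('
pos=1: emit RPAREN ')'
pos=2: enter COMMENT mode (saw '/*')
exit COMMENT mode (now at pos=12)
pos=12: enter COMMENT mode (saw '/*')
exit COMMENT mode (now at pos=20)
pos=20: enter COMMENT mode (saw '/*')
exit COMMENT mode (now at pos=27)
pos=27: emit NUM '1' (now at pos=28)
pos=28: enter COMMENT mode (saw '/*')
exit COMMENT mode (now at pos=35)
pos=35: emit NUM '1' (now at pos=36)
DONE. 4 tokens: [LPAREN, RPAREN, NUM, NUM]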